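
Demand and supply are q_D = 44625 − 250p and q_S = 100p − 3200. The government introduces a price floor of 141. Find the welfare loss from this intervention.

In inverse form: demand p = 178.5 − 0.004q, supply p = 32 + 0.01q.
Competitive equilibrium: 178.5 − 0.004q = 32 + 0.01q → q* = 10464.2857, p* = 136.6429.
At the floor p = 141, quantity demanded = (178.5 − 141)/0.004 = 9375.
Sellers' marginal cost at q' = 9375: 32 + 0.01·9375 = 125.75.
Δq = 10464.2857 − 9375 = 1089.2857; wedge = 141 − 125.75 = 15.25.
Deadweight loss = ½ × 1089.2857 × 15.25 = 8305.80.

8305.80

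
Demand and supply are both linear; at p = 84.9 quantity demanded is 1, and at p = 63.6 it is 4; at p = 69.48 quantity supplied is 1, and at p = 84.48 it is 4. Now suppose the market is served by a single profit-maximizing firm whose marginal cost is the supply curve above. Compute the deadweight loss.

4.28

Demand slope = (63.6 − 84.9)/(4 − 1) = −7.1, so p = 92 − 7.1q.
Supply slope = (84.48 − 69.48)/(4 − 1) = 5, so p = 64.48 + 5q.
Competitive equilibrium: 92 − 7.1q = 64.48 + 5q → q* = 2.2744, p* = 75.8519.
Marginal revenue: MR = 92 − 14.2q. Set MR = MC: 92 − 14.2q = 64.48 + 5q → q_m = 1.4333.
Price p_m = 92 − 7.1·1.4333 = 81.8236; MC(q_m) = 64.48 + 5·1.4333 = 71.6465.
Competitive q* = 2.2744, so Δq = 0.8411; wedge = 81.8236 − 71.6465 = 10.1771.
Deadweight loss = ½ × 0.8411 × 10.1771 = 4.28.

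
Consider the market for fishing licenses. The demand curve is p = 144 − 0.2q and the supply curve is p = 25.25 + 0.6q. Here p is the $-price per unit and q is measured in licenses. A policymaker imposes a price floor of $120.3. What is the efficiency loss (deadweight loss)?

$358.50

Competitive equilibrium: 144 − 0.2q = 25.25 + 0.6q → q* = 148.4375, p* = 114.3125.
At the floor p = 120.3, quantity demanded = (144 − 120.3)/0.2 = 118.5.
Sellers' marginal cost at q' = 118.5: 25.25 + 0.6·118.5 = 96.35.
Δq = 148.4375 − 118.5 = 29.9375; wedge = 120.3 − 96.35 = 23.95.
DWL = ½ × 29.9375 × 23.95 = $358.50.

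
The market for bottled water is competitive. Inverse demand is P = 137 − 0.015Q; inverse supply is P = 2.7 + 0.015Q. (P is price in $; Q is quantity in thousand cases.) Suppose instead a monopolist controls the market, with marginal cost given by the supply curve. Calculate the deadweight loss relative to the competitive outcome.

Competitive equilibrium: 137 − 0.015Q = 2.7 + 0.015Q → Q* = 4476.666667, P* = 69.85.
Marginal revenue: MR = 137 − 0.03Q. Set MR = MC: 137 − 0.03Q = 2.7 + 0.015Q → Q_m = 2984.444444.
Price P_m = 137 − 0.015·2984.444444 = 92.233333; MC(Q_m) = 2.7 + 0.015·2984.444444 = 47.466667.
Competitive Q* = 4476.666667, so ΔQ = 1492.222223; wedge = 92.233333 − 47.466667 = 44.766666.
The triangle = ½ × 1492.222223 × 44.766666 = $33400.91 thousand.

$33400.91 thousand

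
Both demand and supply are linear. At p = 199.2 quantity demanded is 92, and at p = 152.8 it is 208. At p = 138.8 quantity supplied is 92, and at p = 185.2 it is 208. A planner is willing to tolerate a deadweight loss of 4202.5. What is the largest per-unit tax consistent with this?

82

Demand slope = (152.8 − 199.2)/(208 − 92) = −0.4, so p = 236 − 0.4q.
Supply slope = (185.2 − 138.8)/(208 − 92) = 0.4, so p = 102 + 0.4q.
Competitive equilibrium: 236 − 0.4q = 102 + 0.4q → q* = 167.5, p* = 169.
A tax t gives Δq = t/0.8 and wedge t, so DWL = t²/1.6.
t²/1.6 = 4202.5 → t² = 6724 → t = 82.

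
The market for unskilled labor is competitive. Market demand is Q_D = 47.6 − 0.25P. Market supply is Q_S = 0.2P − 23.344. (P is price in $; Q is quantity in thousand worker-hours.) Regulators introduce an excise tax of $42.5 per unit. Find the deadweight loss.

In inverse form: demand P = 190.4 − 4Q, supply P = 116.72 + 5Q.
Competitive equilibrium: 190.4 − 4Q = 116.72 + 5Q → Q* = 8.1867, P* = 157.6533.
With the tax, the buyer price exceeds the seller price by 42.5: (190.4 − 4Q) − (116.72 + 5Q) = 42.5 → Q' = 3.4644.
ΔQ = 8.1867 − 3.4644 = 4.7223; the wedge equals the tax, 42.5.
The triangle = ½ × 4.7223 × 42.5 = $100.35 thousand.

$100.35 thousand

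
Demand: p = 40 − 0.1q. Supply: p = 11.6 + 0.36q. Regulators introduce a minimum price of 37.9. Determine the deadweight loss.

381.73

Competitive equilibrium: 40 − 0.1q = 11.6 + 0.36q → q* = 61.7391, p* = 33.8261.
At the floor p = 37.9, quantity demanded = (40 − 37.9)/0.1 = 21.
Sellers' marginal cost at q' = 21: 11.6 + 0.36·21 = 19.16.
Δq = 61.7391 − 21 = 40.7391; wedge = 37.9 − 19.16 = 18.74.
The triangle = ½ × 40.7391 × 18.74 = 381.73.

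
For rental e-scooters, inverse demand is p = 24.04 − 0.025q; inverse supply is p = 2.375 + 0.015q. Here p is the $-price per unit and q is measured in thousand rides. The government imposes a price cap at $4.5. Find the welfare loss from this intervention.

Competitive equilibrium: 24.04 − 0.025q = 2.375 + 0.015q → q* = 541.625, p* = 10.4994.
At the ceiling p = 4.5, quantity supplied = (4.5 − 2.375)/0.015 = 141.6667.
Willingness to pay at q' = 141.6667: 24.04 − 0.025·141.6667 = 20.4983.
Δq = 541.625 − 141.6667 = 399.9583; wedge = 20.4983 − 4.5 = 15.9983.
Welfare loss = ½ × 399.9583 × 15.9983 = $3199.33 thousand.

$3199.33 thousand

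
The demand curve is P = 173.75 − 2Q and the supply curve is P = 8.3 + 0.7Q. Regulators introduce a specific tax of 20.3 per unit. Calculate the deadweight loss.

76.31

Competitive equilibrium: 173.75 − 2Q = 8.3 + 0.7Q → Q* = 61.2778, P* = 51.1944.
With the tax, the buyer price exceeds the seller price by 20.3: (173.75 − 2Q) − (8.3 + 0.7Q) = 20.3 → Q' = 53.7593.
ΔQ = 61.2778 − 53.7593 = 7.5185; the wedge equals the tax, 20.3.
The triangle = ½ × 7.5185 × 20.3 = 76.31.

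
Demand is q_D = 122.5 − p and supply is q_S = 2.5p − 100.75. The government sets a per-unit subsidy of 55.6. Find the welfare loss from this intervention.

1104.06

In inverse form: demand p = 122.5 − q, supply p = 40.3 + 0.4q.
Competitive equilibrium: 122.5 − q = 40.3 + 0.4q → q* = 58.7143, p* = 63.7857.
The subsidy lowers effective supply by 55.6: p = 0.4q − 15.3.
New quantity: 122.5 − q = 0.4q − 15.3 → q' = 98.4286.
Overproduction Δq = 98.4286 − 58.7143 = 39.7143; wedge = subsidy = 55.6.
Welfare loss = ½ × 39.7143 × 55.6 = 1104.06.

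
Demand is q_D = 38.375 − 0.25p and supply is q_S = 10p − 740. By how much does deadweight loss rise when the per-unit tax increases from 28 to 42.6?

In inverse form: demand p = 153.5 − 4q, supply p = 74 + 0.1q.
Competitive equilibrium: 153.5 − 4q = 74 + 0.1q → q* = 19.3902, p* = 75.939.
For a per-unit tax t: Δq = t/4.1, so DWL = ½·t·(t/4.1) = t²/8.2.
At t = 28: DWL = 95.61. At t = 42.6: DWL = 221.312.
Increase = 221.312 − 95.61 = 125.70.

125.70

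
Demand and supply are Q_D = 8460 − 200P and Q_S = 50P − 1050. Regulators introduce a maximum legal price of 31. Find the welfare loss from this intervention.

In inverse form: demand P = 42.3 − 0.005Q, supply P = 21 + 0.02Q.
Competitive equilibrium: 42.3 − 0.005Q = 21 + 0.02Q → Q* = 852, P* = 38.04.
At the ceiling P = 31, quantity supplied = (31 − 21)/0.02 = 500.
Willingness to pay at Q' = 500: 42.3 − 0.005·500 = 39.8.
ΔQ = 852 − 500 = 352; wedge = 39.8 − 31 = 8.8.
DWL = ½ × 352 × 8.8 = 1548.80.

1548.80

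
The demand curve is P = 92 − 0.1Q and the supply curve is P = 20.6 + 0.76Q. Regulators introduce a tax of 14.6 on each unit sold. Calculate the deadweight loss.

Competitive equilibrium: 92 − 0.1Q = 20.6 + 0.76Q → Q* = 83.0233, P* = 83.6977.
With the tax, the buyer price exceeds the seller price by 14.6: (92 − 0.1Q) − (20.6 + 0.76Q) = 14.6 → Q' = 66.0465.
ΔQ = 83.0233 − 66.0465 = 16.9768; the wedge equals the tax, 14.6.
DWL = ½ × 16.9768 × 14.6 = 123.93.

123.93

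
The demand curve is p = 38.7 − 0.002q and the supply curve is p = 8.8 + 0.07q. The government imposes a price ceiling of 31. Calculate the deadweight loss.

346.70

Competitive equilibrium: 38.7 − 0.002q = 8.8 + 0.07q → q* = 415.2778, p* = 37.8694.
At the ceiling p = 31, quantity supplied = (31 − 8.8)/0.07 = 317.1429.
Willingness to pay at q' = 317.1429: 38.7 − 0.002·317.1429 = 38.0657.
Δq = 415.2778 − 317.1429 = 98.1349; wedge = 38.0657 − 31 = 7.0657.
Deadweight loss = ½ × 98.1349 × 7.0657 = 346.70.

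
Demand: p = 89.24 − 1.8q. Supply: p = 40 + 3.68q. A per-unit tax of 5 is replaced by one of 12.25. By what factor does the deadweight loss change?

Competitive equilibrium: 89.24 − 1.8q = 40 + 3.68q → q* = 8.9854, p* = 73.0663.
For a per-unit tax t: Δq = t/5.48, so DWL = ½·t·(t/5.48) = t²/10.96.
At t = 5: DWL = 2.281. At t = 12.25: DWL = 13.692.
Ratio = (12.25/5)² = 6.0025.

6.0025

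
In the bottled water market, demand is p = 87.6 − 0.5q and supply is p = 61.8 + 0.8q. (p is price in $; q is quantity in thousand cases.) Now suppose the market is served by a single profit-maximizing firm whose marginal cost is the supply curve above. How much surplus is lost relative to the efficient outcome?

Competitive equilibrium: 87.6 − 0.5q = 61.8 + 0.8q → q* = 19.8462, p* = 77.6769.
Marginal revenue: MR = 87.6 − q. Set MR = MC: 87.6 − q = 61.8 + 0.8q → q_m = 14.3333.
Price p_m = 87.6 − 0.5·14.3333 = 80.4334; MC(q_m) = 61.8 + 0.8·14.3333 = 73.2666.
Competitive q* = 19.8462, so Δq = 5.5129; wedge = 80.4334 − 73.2666 = 7.1668.
DWL = ½ × 5.5129 × 7.1668 = $19.75 thousand.

$19.75 thousand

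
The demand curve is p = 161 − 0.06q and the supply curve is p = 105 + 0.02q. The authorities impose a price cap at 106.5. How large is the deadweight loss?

Competitive equilibrium: 161 − 0.06q = 105 + 0.02q → q* = 700, p* = 119.
At the ceiling p = 106.5, quantity supplied = (106.5 − 105)/0.02 = 75.
Willingness to pay at q' = 75: 161 − 0.06·75 = 156.5.
Δq = 700 − 75 = 625; wedge = 156.5 − 106.5 = 50.
DWL = ½ × 625 × 50 = 15625.

15625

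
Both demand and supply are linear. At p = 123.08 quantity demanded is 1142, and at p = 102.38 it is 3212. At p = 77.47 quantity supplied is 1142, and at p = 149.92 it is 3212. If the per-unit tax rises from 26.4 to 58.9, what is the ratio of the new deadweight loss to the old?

Demand slope = (102.38 − 123.08)/(3212 − 1142) = −0.01, so p = 134.5 − 0.01q.
Supply slope = (149.92 − 77.47)/(3212 − 1142) = 0.035, so p = 37.5 + 0.035q.
Competitive equilibrium: 134.5 − 0.01q = 37.5 + 0.035q → q* = 2155.5556, p* = 112.9444.
For a per-unit tax t: Δq = t/0.045, so DWL = ½·t·(t/0.045) = t²/0.09.
At t = 26.4: DWL = 7744. At t = 58.9: DWL = 38546.778.
Ratio = (58.9/26.4)² = 4.978.

4.978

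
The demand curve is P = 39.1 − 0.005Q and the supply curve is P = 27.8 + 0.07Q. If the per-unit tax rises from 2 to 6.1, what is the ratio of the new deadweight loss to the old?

Competitive equilibrium: 39.1 − 0.005Q = 27.8 + 0.07Q → Q* = 150.6667, P* = 38.3467.
For a per-unit tax t: ΔQ = t/0.075, so DWL = ½·t·(t/0.075) = t²/0.15.
At t = 2: DWL = 26.667. At t = 6.1: DWL = 248.067.
Ratio = (6.1/2)² = 9.3025.

9.3025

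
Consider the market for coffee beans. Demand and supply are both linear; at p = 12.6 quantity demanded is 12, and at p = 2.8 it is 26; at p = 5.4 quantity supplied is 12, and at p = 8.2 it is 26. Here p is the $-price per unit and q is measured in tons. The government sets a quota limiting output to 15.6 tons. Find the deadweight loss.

Demand slope = (2.8 − 12.6)/(26 − 12) = −0.7, so p = 21 − 0.7q.
Supply slope = (8.2 − 5.4)/(26 − 12) = 0.2, so p = 3 + 0.2q.
Competitive equilibrium: 21 − 0.7q = 3 + 0.2q → q* = 20, p* = 7.
At q = 15.6: demand price = 21 − 0.7·15.6 = 10.08; supply price = 3 + 0.2·15.6 = 6.12.
Δq = 20 − 15.6 = 4.4; wedge = 10.08 − 6.12 = 3.96.
DWL = ½ × 4.4 × 3.96 = $8.712.

$8.712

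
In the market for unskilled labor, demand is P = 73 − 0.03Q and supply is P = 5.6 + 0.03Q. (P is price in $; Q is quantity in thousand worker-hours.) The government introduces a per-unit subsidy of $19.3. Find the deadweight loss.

Competitive equilibrium: 73 − 0.03Q = 5.6 + 0.03Q → Q* = 1123.3333, P* = 39.3.
The subsidy lowers effective supply by 19.3: P = 0.03Q − 13.7.
New quantity: 73 − 0.03Q = 0.03Q − 13.7 → Q' = 1445.
Overproduction ΔQ = 1445 − 1123.3333 = 321.6667; wedge = subsidy = 19.3.
Welfare loss = ½ × 321.6667 × 19.3 = $3104.08 thousand.

$3104.08 thousand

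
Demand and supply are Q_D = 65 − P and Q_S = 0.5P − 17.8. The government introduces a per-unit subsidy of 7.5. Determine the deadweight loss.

9.375

In inverse form: demand P = 65 − Q, supply P = 35.6 + 2Q.
Competitive equilibrium: 65 − Q = 35.6 + 2Q → Q* = 9.8, P* = 55.2.
The subsidy lowers effective supply by 7.5: P = 28.1 + 2Q.
New quantity: 65 − Q = 28.1 + 2Q → Q' = 12.3.
Overproduction ΔQ = 12.3 − 9.8 = 2.5; wedge = subsidy = 7.5.
DWL = ½ × 2.5 × 7.5 = 9.375.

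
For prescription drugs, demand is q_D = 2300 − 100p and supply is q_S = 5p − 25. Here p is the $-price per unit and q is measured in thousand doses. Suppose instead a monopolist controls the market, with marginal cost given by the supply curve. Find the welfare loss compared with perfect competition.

$1.59 thousand

In inverse form: demand p = 23 − 0.01q, supply p = 5 + 0.2q.
Competitive equilibrium: 23 − 0.01q = 5 + 0.2q → q* = 85.7143, p* = 22.1429.
Marginal revenue: MR = 23 − 0.02q. Set MR = MC: 23 − 0.02q = 5 + 0.2q → q_m = 81.8182.
Price p_m = 23 − 0.01·81.8182 = 22.1818; MC(q_m) = 5 + 0.2·81.8182 = 21.3636.
Competitive q* = 85.7143, so Δq = 3.8961; wedge = 22.1818 − 21.3636 = 0.8182.
The triangle = ½ × 3.8961 × 0.8182 = $1.59 thousand.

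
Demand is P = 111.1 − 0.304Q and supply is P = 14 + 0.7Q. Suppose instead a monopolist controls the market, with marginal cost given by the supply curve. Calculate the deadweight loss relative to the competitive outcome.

Competitive equilibrium: 111.1 − 0.304Q = 14 + 0.7Q → Q* = 96.7131, P* = 81.6992.
Marginal revenue: MR = 111.1 − 0.608Q. Set MR = MC: 111.1 − 0.608Q = 14 + 0.7Q → Q_m = 74.2355.
Price P_m = 111.1 − 0.304·74.2355 = 88.5324; MC(Q_m) = 14 + 0.7·74.2355 = 65.9649.
Competitive Q* = 96.7131, so ΔQ = 22.4776; wedge = 88.5324 − 65.9649 = 22.5675.
DWL = ½ × 22.4776 × 22.5675 = 253.63.

253.63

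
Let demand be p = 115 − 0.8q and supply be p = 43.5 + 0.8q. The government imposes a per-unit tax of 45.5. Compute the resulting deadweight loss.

646.95

Competitive equilibrium: 115 − 0.8q = 43.5 + 0.8q → q* = 44.6875, p* = 79.25.
With the tax, the buyer price exceeds the seller price by 45.5: (115 − 0.8q) − (43.5 + 0.8q) = 45.5 → q' = 16.25.
Δq = 44.6875 − 16.25 = 28.4375; the wedge equals the tax, 45.5.
Welfare loss = ½ × 28.4375 × 45.5 = 646.95.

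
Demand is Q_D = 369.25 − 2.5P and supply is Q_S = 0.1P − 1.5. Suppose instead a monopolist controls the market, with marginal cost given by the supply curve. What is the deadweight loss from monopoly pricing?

In inverse form: demand P = 147.7 − 0.4Q, supply P = 15 + 10Q.
Competitive equilibrium: 147.7 − 0.4Q = 15 + 10Q → Q* = 12.7596, P* = 142.5962.
Marginal revenue: MR = 147.7 − 0.8Q. Set MR = MC: 147.7 − 0.8Q = 15 + 10Q → Q_m = 12.287.
Price P_m = 147.7 − 0.4·12.287 = 142.7852; MC(Q_m) = 15 + 10·12.287 = 137.87.
Competitive Q* = 12.7596, so ΔQ = 0.4726; wedge = 142.7852 − 137.87 = 4.9152.
DWL = ½ × 0.4726 × 4.9152 = 1.16.

1.16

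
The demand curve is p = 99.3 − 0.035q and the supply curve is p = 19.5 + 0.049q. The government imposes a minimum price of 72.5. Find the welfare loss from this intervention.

Competitive equilibrium: 99.3 − 0.035q = 19.5 + 0.049q → q* = 950, p* = 66.05.
At the floor p = 72.5, quantity demanded = (99.3 − 72.5)/0.035 = 765.7143.
Sellers' marginal cost at q' = 765.7143: 19.5 + 0.049·765.7143 = 57.02.
Δq = 950 − 765.7143 = 184.2857; wedge = 72.5 − 57.02 = 15.48.
Deadweight loss = ½ × 184.2857 × 15.48 = 1426.37.

1426.37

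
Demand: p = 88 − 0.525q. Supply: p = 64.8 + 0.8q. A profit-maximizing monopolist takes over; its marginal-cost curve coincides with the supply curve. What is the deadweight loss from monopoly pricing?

16.36

Competitive equilibrium: 88 − 0.525q = 64.8 + 0.8q → q* = 17.5094, p* = 78.8075.
Marginal revenue: MR = 88 − 1.05q. Set MR = MC: 88 − 1.05q = 64.8 + 0.8q → q_m = 12.5405.
Price p_m = 88 − 0.525·12.5405 = 81.4162; MC(q_m) = 64.8 + 0.8·12.5405 = 74.8324.
Competitive q* = 17.5094, so Δq = 4.9689; wedge = 81.4162 − 74.8324 = 6.5838.
DWL = ½ × 4.9689 × 6.5838 = 16.36.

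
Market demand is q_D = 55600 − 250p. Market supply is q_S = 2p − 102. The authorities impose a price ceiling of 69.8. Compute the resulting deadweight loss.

In inverse form: demand p = 222.4 − 0.004q, supply p = 51 + 0.5q.
Competitive equilibrium: 222.4 − 0.004q = 51 + 0.5q → q* = 340.0794, p* = 221.0397.
At the ceiling p = 69.8, quantity supplied = (69.8 − 51)/0.5 = 37.6.
Willingness to pay at q' = 37.6: 222.4 − 0.004·37.6 = 222.2496.
Δq = 340.0794 − 37.6 = 302.4794; wedge = 222.2496 − 69.8 = 152.4496.
The triangle = ½ × 302.4794 × 152.4496 = 23056.43.

23056.43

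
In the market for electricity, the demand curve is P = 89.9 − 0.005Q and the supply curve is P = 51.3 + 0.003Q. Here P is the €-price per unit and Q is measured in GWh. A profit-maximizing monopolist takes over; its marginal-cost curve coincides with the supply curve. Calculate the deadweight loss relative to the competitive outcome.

Competitive equilibrium: 89.9 − 0.005Q = 51.3 + 0.003Q → Q* = 4825, P* = 65.775.
Marginal revenue: MR = 89.9 − 0.01Q. Set MR = MC: 89.9 − 0.01Q = 51.3 + 0.003Q → Q_m = 2969.23077.
Price P_m = 89.9 − 0.005·2969.23077 = 75.05385; MC(Q_m) = 51.3 + 0.003·2969.23077 = 60.20769.
Competitive Q* = 4825, so ΔQ = 1855.76923; wedge = 75.05385 − 60.20769 = 14.84616.
Deadweight loss = ½ × 1855.76923 × 14.84616 = €13775.52.

€13775.52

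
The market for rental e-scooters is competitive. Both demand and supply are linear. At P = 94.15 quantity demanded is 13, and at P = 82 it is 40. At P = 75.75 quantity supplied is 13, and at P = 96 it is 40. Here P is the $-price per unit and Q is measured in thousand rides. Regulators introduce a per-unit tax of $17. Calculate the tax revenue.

Demand slope = (82 − 94.15)/(40 − 13) = −0.45, so P = 100 − 0.45Q.
Supply slope = (96 − 75.75)/(40 − 13) = 0.75, so P = 66 + 0.75Q.
Competitive equilibrium: 100 − 0.45Q = 66 + 0.75Q → Q* = 28.3333, P* = 87.25.
With the tax, the buyer price exceeds the seller price by 17: (100 − 0.45Q) − (66 + 0.75Q) = 17 → Q' = 14.1667.
Tax revenue = 17 × 14.1667 = $240.83 thousand.

$240.83 thousand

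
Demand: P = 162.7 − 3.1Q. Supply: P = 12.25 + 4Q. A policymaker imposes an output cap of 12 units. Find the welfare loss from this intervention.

299.83

Competitive equilibrium: 162.7 − 3.1Q = 12.25 + 4Q → Q* = 21.1901, P* = 97.0106.
At Q = 12: demand price = 162.7 − 3.1·12 = 125.5; supply price = 12.25 + 4·12 = 60.25.
ΔQ = 21.1901 − 12 = 9.1901; wedge = 125.5 − 60.25 = 65.25.
DWL = ½ × 9.1901 × 65.25 = 299.83.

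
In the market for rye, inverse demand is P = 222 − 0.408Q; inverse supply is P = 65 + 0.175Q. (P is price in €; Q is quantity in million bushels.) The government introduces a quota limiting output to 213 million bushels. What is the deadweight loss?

Competitive equilibrium: 222 − 0.408Q = 65 + 0.175Q → Q* = 269.2967, P* = 112.1269.
At Q = 213: demand price = 222 − 0.408·213 = 135.096; supply price = 65 + 0.175·213 = 102.275.
ΔQ = 269.2967 − 213 = 56.2967; wedge = 135.096 − 102.275 = 32.821.
Welfare loss = ½ × 56.2967 × 32.821 = €923.86 million.

€923.86 million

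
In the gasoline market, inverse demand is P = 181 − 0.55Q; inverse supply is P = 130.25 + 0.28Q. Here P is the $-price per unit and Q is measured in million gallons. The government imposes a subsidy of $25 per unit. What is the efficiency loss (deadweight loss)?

Competitive equilibrium: 181 − 0.55Q = 130.25 + 0.28Q → Q* = 61.1446, P* = 147.3705.
The subsidy lowers effective supply by 25: P = 105.25 + 0.28Q.
New quantity: 181 − 0.55Q = 105.25 + 0.28Q → Q' = 91.2651.
Overproduction ΔQ = 91.2651 − 61.1446 = 30.1205; wedge = subsidy = 25.
DWL = ½ × 30.1205 × 25 = $376.51 million.

$376.51 million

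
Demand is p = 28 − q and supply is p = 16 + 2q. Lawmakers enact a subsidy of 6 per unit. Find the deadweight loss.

6

Competitive equilibrium: 28 − q = 16 + 2q → q* = 4, p* = 24.
The subsidy lowers effective supply by 6: p = 10 + 2q.
New quantity: 28 − q = 10 + 2q → q' = 6.
Overproduction Δq = 6 − 4 = 2; wedge = subsidy = 6.
The triangle = ½ × 2 × 6 = 6.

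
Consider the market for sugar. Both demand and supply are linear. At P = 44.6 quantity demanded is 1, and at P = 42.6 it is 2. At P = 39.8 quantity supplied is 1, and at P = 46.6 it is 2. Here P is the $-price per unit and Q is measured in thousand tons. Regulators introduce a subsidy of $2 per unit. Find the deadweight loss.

$0.23 thousand

Demand slope = (42.6 − 44.6)/(2 − 1) = −2, so P = 46.6 − 2Q.
Supply slope = (46.6 − 39.8)/(2 − 1) = 6.8, so P = 33 + 6.8Q.
Competitive equilibrium: 46.6 − 2Q = 33 + 6.8Q → Q* = 1.5455, P* = 43.5091.
The subsidy lowers effective supply by 2: P = 31 + 6.8Q.
New quantity: 46.6 − 2Q = 31 + 6.8Q → Q' = 1.7727.
Overproduction ΔQ = 1.7727 − 1.5455 = 0.2272; wedge = subsidy = 2.
The triangle = ½ × 0.2272 × 2 = $0.23 thousand.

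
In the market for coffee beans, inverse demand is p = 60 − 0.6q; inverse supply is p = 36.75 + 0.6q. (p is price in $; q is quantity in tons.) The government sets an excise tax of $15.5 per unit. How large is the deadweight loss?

Competitive equilibrium: 60 − 0.6q = 36.75 + 0.6q → q* = 19.375, p* = 48.375.
With the tax, the buyer price exceeds the seller price by 15.5: (60 − 0.6q) − (36.75 + 0.6q) = 15.5 → q' = 6.4583.
Δq = 19.375 − 6.4583 = 12.9167; the wedge equals the tax, 15.5.
The triangle = ½ × 12.9167 × 15.5 = $100.10.

$100.10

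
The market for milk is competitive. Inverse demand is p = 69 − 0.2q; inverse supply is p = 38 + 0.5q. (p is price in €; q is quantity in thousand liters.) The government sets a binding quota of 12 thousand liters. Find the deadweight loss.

Competitive equilibrium: 69 − 0.2q = 38 + 0.5q → q* = 44.2857, p* = 60.1429.
At q = 12: demand price = 69 − 0.2·12 = 66.6; supply price = 38 + 0.5·12 = 44.
Δq = 44.2857 − 12 = 32.2857; wedge = 66.6 − 44 = 22.6.
DWL = ½ × 32.2857 × 22.6 = €364.83 thousand.

€364.83 thousand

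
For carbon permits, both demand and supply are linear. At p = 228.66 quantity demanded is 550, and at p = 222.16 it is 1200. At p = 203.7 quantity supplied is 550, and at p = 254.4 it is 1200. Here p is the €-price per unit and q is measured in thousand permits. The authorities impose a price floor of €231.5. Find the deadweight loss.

Demand slope = (222.16 − 228.66)/(1200 − 550) = −0.01, so p = 234.16 − 0.01q.
Supply slope = (254.4 − 203.7)/(1200 − 550) = 0.078, so p = 160.8 + 0.078q.
Competitive equilibrium: 234.16 − 0.01q = 160.8 + 0.078q → q* = 833.6364, p* = 225.8236.
At the floor p = 231.5, quantity demanded = (234.16 − 231.5)/0.01 = 266.
Sellers' marginal cost at q' = 266: 160.8 + 0.078·266 = 181.548.
Δq = 833.6364 − 266 = 567.6364; wedge = 231.5 − 181.548 = 49.952.
Welfare loss = ½ × 567.6364 × 49.952 = €14177.29 thousand.

€14177.29 thousand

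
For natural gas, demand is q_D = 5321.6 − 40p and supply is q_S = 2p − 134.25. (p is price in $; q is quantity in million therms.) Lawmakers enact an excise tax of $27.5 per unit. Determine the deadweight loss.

In inverse form: demand p = 133.04 − 0.025q, supply p = 67.125 + 0.5q.
Competitive equilibrium: 133.04 − 0.025q = 67.125 + 0.5q → q* = 125.5524, p* = 129.9012.
With the tax, the buyer price exceeds the seller price by 27.5: (133.04 − 0.025q) − (67.125 + 0.5q) = 27.5 → q' = 73.1714.
Δq = 125.5524 − 73.1714 = 52.381; the wedge equals the tax, 27.5.
DWL = ½ × 52.381 × 27.5 = $720.24 million.

$720.24 million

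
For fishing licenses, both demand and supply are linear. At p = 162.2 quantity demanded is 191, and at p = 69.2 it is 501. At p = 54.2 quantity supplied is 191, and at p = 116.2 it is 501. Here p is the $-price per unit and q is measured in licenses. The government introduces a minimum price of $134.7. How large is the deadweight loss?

$3864.69

Demand slope = (69.2 − 162.2)/(501 − 191) = −0.3, so p = 219.5 − 0.3q.
Supply slope = (116.2 − 54.2)/(501 − 191) = 0.2, so p = 16 + 0.2q.
Competitive equilibrium: 219.5 − 0.3q = 16 + 0.2q → q* = 407, p* = 97.4.
At the floor p = 134.7, quantity demanded = (219.5 − 134.7)/0.3 = 282.66667.
Sellers' marginal cost at q' = 282.66667: 16 + 0.2·282.66667 = 72.53333.
Δq = 407 − 282.66667 = 124.33333; wedge = 134.7 − 72.53333 = 62.16667.
Welfare loss = ½ × 124.33333 × 62.16667 = $3864.69.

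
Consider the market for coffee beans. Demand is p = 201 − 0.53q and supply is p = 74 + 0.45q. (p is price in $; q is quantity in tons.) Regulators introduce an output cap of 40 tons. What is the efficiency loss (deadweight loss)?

Competitive equilibrium: 201 − 0.53q = 74 + 0.45q → q* = 129.5918, p* = 132.3163.
At q = 40: demand price = 201 − 0.53·40 = 179.8; supply price = 74 + 0.45·40 = 92.
Δq = 129.5918 − 40 = 89.5918; wedge = 179.8 − 92 = 87.8.
The triangle = ½ × 89.5918 × 87.8 = $3933.08.

$3933.08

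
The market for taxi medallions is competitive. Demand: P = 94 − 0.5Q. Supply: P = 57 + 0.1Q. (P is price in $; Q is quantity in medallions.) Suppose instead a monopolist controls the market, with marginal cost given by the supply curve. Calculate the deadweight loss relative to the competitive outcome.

$235.71

Competitive equilibrium: 94 − 0.5Q = 57 + 0.1Q → Q* = 61.6667, P* = 63.1667.
Marginal revenue: MR = 94 − Q. Set MR = MC: 94 − Q = 57 + 0.1Q → Q_m = 33.6364.
Price P_m = 94 − 0.5·33.6364 = 77.1818; MC(Q_m) = 57 + 0.1·33.6364 = 60.3636.
Competitive Q* = 61.6667, so ΔQ = 28.0303; wedge = 77.1818 − 60.3636 = 16.8182.
Deadweight loss = ½ × 28.0303 × 16.8182 = $235.71.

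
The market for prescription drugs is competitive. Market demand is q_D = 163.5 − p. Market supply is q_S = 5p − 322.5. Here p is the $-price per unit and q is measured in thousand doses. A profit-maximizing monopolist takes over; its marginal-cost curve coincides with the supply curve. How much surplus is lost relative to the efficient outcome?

In inverse form: demand p = 163.5 − q, supply p = 64.5 + 0.2q.
Competitive equilibrium: 163.5 − q = 64.5 + 0.2q → q* = 82.5, p* = 81.
Marginal revenue: MR = 163.5 − 2q. Set MR = MC: 163.5 − 2q = 64.5 + 0.2q → q_m = 45.
Price p_m = 163.5 − 1·45 = 118.5; MC(q_m) = 64.5 + 0.2·45 = 73.5.
Competitive q* = 82.5, so Δq = 37.5; wedge = 118.5 − 73.5 = 45.
The triangle = ½ × 37.5 × 45 = $843.75 thousand.

$843.75 thousand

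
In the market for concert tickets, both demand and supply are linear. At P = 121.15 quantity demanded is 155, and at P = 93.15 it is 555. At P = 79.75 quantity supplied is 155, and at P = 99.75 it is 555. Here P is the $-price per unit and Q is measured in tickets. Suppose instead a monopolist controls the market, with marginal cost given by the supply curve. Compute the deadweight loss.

$2036.01

Demand slope = (93.15 − 121.15)/(555 − 155) = −0.07, so P = 132 − 0.07Q.
Supply slope = (99.75 − 79.75)/(555 − 155) = 0.05, so P = 72 + 0.05Q.
Competitive equilibrium: 132 − 0.07Q = 72 + 0.05Q → Q* = 500, P* = 97.
Marginal revenue: MR = 132 − 0.14Q. Set MR = MC: 132 − 0.14Q = 72 + 0.05Q → Q_m = 315.78947.
Price P_m = 132 − 0.07·315.78947 = 109.89474; MC(Q_m) = 72 + 0.05·315.78947 = 87.78947.
Competitive Q* = 500, so ΔQ = 184.21053; wedge = 109.89474 − 87.78947 = 22.10527.
Deadweight loss = ½ × 184.21053 × 22.10527 = $2036.01.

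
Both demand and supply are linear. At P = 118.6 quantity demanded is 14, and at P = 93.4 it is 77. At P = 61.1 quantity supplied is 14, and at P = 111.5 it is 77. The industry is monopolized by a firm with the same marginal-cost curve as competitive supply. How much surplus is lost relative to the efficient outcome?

143.76

Demand slope = (93.4 − 118.6)/(77 − 14) = −0.4, so P = 124.2 − 0.4Q.
Supply slope = (111.5 − 61.1)/(77 − 14) = 0.8, so P = 49.9 + 0.8Q.
Competitive equilibrium: 124.2 − 0.4Q = 49.9 + 0.8Q → Q* = 61.9167, P* = 99.4333.
Marginal revenue: MR = 124.2 − 0.8Q. Set MR = MC: 124.2 − 0.8Q = 49.9 + 0.8Q → Q_m = 46.4375.
Price P_m = 124.2 − 0.4·46.4375 = 105.625; MC(Q_m) = 49.9 + 0.8·46.4375 = 87.05.
Competitive Q* = 61.9167, so ΔQ = 15.4792; wedge = 105.625 − 87.05 = 18.575.
Welfare loss = ½ × 15.4792 × 18.575 = 143.76.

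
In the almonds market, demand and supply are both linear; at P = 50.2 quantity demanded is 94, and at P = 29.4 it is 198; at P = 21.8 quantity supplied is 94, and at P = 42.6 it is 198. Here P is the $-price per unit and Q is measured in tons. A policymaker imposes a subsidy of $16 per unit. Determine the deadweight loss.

Demand slope = (29.4 − 50.2)/(198 − 94) = −0.2, so P = 69 − 0.2Q.
Supply slope = (42.6 − 21.8)/(198 − 94) = 0.2, so P = 3 + 0.2Q.
Competitive equilibrium: 69 − 0.2Q = 3 + 0.2Q → Q* = 165, P* = 36.
The subsidy lowers effective supply by 16: P = 0.2Q − 13.
New quantity: 69 − 0.2Q = 0.2Q − 13 → Q' = 205.
Overproduction ΔQ = 205 − 165 = 40; wedge = subsidy = 16.
Welfare loss = ½ × 40 × 16 = $320.

$320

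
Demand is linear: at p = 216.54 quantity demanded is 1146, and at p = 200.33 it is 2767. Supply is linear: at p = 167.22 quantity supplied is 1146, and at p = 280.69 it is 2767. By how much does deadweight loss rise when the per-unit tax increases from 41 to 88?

37893.75

Demand slope = (200.33 − 216.54)/(2767 − 1146) = −0.01, so p = 228 − 0.01q.
Supply slope = (280.69 − 167.22)/(2767 − 1146) = 0.07, so p = 87 + 0.07q.
Competitive equilibrium: 228 − 0.01q = 87 + 0.07q → q* = 1762.5, p* = 210.375.
For a per-unit tax t: Δq = t/0.08, so DWL = ½·t·(t/0.08) = t²/0.16.
At t = 41: DWL = 10506.25. At t = 88: DWL = 48400.
Increase = 48400 − 10506.25 = 37893.75.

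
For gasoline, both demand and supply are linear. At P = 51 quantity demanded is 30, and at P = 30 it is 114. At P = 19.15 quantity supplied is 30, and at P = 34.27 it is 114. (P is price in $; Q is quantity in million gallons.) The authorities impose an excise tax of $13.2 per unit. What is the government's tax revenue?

Demand slope = (30 − 51)/(114 − 30) = −0.25, so P = 58.5 − 0.25Q.
Supply slope = (34.27 − 19.15)/(114 − 30) = 0.18, so P = 13.75 + 0.18Q.
Competitive equilibrium: 58.5 − 0.25Q = 13.75 + 0.18Q → Q* = 104.0698, P* = 32.4826.
With the tax, the buyer price exceeds the seller price by 13.2: (58.5 − 0.25Q) − (13.75 + 0.18Q) = 13.2 → Q' = 73.3721.
Tax revenue = 13.2 × 73.3721 = $968.51 million.

$968.51 million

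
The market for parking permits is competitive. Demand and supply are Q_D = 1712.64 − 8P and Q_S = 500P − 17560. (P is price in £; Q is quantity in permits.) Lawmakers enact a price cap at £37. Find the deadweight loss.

£13975.50

In inverse form: demand P = 214.08 − 0.125Q, supply P = 35.12 + 0.002Q.
Competitive equilibrium: 214.08 − 0.125Q = 35.12 + 0.002Q → Q* = 1409.1339, P* = 37.9383.
At the ceiling P = 37, quantity supplied = (37 − 35.12)/0.002 = 940.
Willingness to pay at Q' = 940: 214.08 − 0.125·940 = 96.58.
ΔQ = 1409.1339 − 940 = 469.1339; wedge = 96.58 − 37 = 59.58.
The triangle = ½ × 469.1339 × 59.58 = £13975.50.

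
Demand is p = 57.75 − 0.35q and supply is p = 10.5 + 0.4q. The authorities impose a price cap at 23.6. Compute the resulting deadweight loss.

343.15

Competitive equilibrium: 57.75 − 0.35q = 10.5 + 0.4q → q* = 63, p* = 35.7.
At the ceiling p = 23.6, quantity supplied = (23.6 − 10.5)/0.4 = 32.75.
Willingness to pay at q' = 32.75: 57.75 − 0.35·32.75 = 46.2875.
Δq = 63 − 32.75 = 30.25; wedge = 46.2875 − 23.6 = 22.6875.
Deadweight loss = ½ × 30.25 × 22.6875 = 343.15.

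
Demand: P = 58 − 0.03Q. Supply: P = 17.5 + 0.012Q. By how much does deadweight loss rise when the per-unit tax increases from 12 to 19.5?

Competitive equilibrium: 58 − 0.03Q = 17.5 + 0.012Q → Q* = 964.2857, P* = 29.0714.
For a per-unit tax t: ΔQ = t/0.042, so DWL = ½·t·(t/0.042) = t²/0.084.
At t = 12: DWL = 1714.286. At t = 19.5: DWL = 4526.786.
Increase = 4526.786 − 1714.286 = 2812.50.

2812.50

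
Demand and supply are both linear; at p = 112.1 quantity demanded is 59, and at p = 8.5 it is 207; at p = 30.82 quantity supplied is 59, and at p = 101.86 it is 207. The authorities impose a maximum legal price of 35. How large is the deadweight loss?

2136.27

Demand slope = (8.5 − 112.1)/(207 − 59) = −0.7, so p = 153.4 − 0.7q.
Supply slope = (101.86 − 30.82)/(207 − 59) = 0.48, so p = 2.5 + 0.48q.
Competitive equilibrium: 153.4 − 0.7q = 2.5 + 0.48q → q* = 127.8814, p* = 63.8831.
At the ceiling p = 35, quantity supplied = (35 − 2.5)/0.48 = 67.7083.
Willingness to pay at q' = 67.7083: 153.4 − 0.7·67.7083 = 106.0042.
Δq = 127.8814 − 67.7083 = 60.1731; wedge = 106.0042 − 35 = 71.0042.
Welfare loss = ½ × 60.1731 × 71.0042 = 2136.27.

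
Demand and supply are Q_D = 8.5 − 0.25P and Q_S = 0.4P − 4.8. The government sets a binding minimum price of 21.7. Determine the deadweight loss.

In inverse form: demand P = 34 − 4Q, supply P = 12 + 2.5Q.
Competitive equilibrium: 34 − 4Q = 12 + 2.5Q → Q* = 3.3846, P* = 20.4615.
At the floor P = 21.7, quantity demanded = (34 − 21.7)/4 = 3.075.
Sellers' marginal cost at Q' = 3.075: 12 + 2.5·3.075 = 19.6875.
ΔQ = 3.3846 − 3.075 = 0.3096; wedge = 21.7 − 19.6875 = 2.0125.
The triangle = ½ × 0.3096 × 2.0125 = 0.31.

0.31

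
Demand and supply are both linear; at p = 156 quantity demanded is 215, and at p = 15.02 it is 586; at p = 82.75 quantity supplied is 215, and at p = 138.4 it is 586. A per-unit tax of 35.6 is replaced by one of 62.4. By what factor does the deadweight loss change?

Demand slope = (15.02 − 156)/(586 − 215) = −0.38, so p = 237.7 − 0.38q.
Supply slope = (138.4 − 82.75)/(586 − 215) = 0.15, so p = 50.5 + 0.15q.
Competitive equilibrium: 237.7 − 0.38q = 50.5 + 0.15q → q* = 353.2075, p* = 103.4811.
For a per-unit tax t: Δq = t/0.53, so DWL = ½·t·(t/0.53) = t²/1.06.
At t = 35.6: DWL = 1195.623. At t = 62.4: DWL = 3673.358.
Ratio = (62.4/35.6)² = 3.072.

3.072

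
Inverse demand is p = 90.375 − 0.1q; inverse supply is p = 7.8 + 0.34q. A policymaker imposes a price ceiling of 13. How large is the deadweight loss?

Competitive equilibrium: 90.375 − 0.1q = 7.8 + 0.34q → q* = 187.67045, p* = 71.60795.
At the ceiling p = 13, quantity supplied = (13 − 7.8)/0.34 = 15.29412.
Willingness to pay at q' = 15.29412: 90.375 − 0.1·15.29412 = 88.84559.
Δq = 187.67045 − 15.29412 = 172.37633; wedge = 88.84559 − 13 = 75.84559.
DWL = ½ × 172.37633 × 75.84559 = 6536.99.

6536.99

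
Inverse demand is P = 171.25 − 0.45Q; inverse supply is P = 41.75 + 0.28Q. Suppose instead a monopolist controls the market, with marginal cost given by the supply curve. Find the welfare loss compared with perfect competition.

Competitive equilibrium: 171.25 − 0.45Q = 41.75 + 0.28Q → Q* = 177.3973, P* = 91.4212.
Marginal revenue: MR = 171.25 − 0.9Q. Set MR = MC: 171.25 − 0.9Q = 41.75 + 0.28Q → Q_m = 109.7458.
Price P_m = 171.25 − 0.45·109.7458 = 121.8644; MC(Q_m) = 41.75 + 0.28·109.7458 = 72.4788.
Competitive Q* = 177.3973, so ΔQ = 67.6515; wedge = 121.8644 − 72.4788 = 49.3856.
DWL = ½ × 67.6515 × 49.3856 = 1670.50.

1670.50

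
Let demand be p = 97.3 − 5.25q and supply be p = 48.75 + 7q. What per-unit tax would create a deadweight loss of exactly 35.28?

29.4

Competitive equilibrium: 97.3 − 5.25q = 48.75 + 7q → q* = 3.9633, p* = 76.4929.
A tax t gives Δq = t/12.25 and wedge t, so DWL = t²/24.5.
t²/24.5 = 35.28 → t² = 864.36 → t = 29.4.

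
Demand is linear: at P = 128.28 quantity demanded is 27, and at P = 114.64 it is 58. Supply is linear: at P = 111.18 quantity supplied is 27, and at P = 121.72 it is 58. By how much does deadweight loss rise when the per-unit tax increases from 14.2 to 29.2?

417.31

Demand slope = (114.64 − 128.28)/(58 − 27) = −0.44, so P = 140.16 − 0.44Q.
Supply slope = (121.72 − 111.18)/(58 − 27) = 0.34, so P = 102 + 0.34Q.
Competitive equilibrium: 140.16 − 0.44Q = 102 + 0.34Q → Q* = 48.9231, P* = 118.6338.
For a per-unit tax t: ΔQ = t/0.78, so DWL = ½·t·(t/0.78) = t²/1.56.
At t = 14.2: DWL = 129.256. At t = 29.2: DWL = 546.564.
Increase = 546.564 − 129.256 = 417.31.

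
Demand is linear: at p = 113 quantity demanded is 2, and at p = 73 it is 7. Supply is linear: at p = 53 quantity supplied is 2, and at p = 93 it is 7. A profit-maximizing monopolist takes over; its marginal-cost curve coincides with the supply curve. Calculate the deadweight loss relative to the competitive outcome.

Demand slope = (73 − 113)/(7 − 2) = −8, so p = 129 − 8q.
Supply slope = (93 − 53)/(7 − 2) = 8, so p = 37 + 8q.
Competitive equilibrium: 129 − 8q = 37 + 8q → q* = 5.75, p* = 83.
Marginal revenue: MR = 129 − 16q. Set MR = MC: 129 − 16q = 37 + 8q → q_m = 3.8333.
Price p_m = 129 − 8·3.8333 = 98.3336; MC(q_m) = 37 + 8·3.8333 = 67.6664.
Competitive q* = 5.75, so Δq = 1.9167; wedge = 98.3336 − 67.6664 = 30.6672.
The triangle = ½ × 1.9167 × 30.6672 = 29.39.

29.39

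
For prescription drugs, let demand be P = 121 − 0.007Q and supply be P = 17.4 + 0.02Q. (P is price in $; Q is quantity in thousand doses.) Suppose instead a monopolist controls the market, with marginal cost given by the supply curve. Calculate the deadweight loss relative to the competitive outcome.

Competitive equilibrium: 121 − 0.007Q = 17.4 + 0.02Q → Q* = 3837.037037, P* = 94.140741.
Marginal revenue: MR = 121 − 0.014Q. Set MR = MC: 121 − 0.014Q = 17.4 + 0.02Q → Q_m = 3047.058824.
Price P_m = 121 − 0.007·3047.058824 = 99.670588; MC(Q_m) = 17.4 + 0.02·3047.058824 = 78.341176.
Competitive Q* = 3837.037037, so ΔQ = 789.978213; wedge = 99.670588 − 78.341176 = 21.329412.
The triangle = ½ × 789.978213 × 21.329412 = $8424.89 thousand.

$8424.89 thousand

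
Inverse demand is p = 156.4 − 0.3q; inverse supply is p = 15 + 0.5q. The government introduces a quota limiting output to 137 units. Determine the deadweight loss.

632.025

Competitive equilibrium: 156.4 − 0.3q = 15 + 0.5q → q* = 176.75, p* = 103.375.
At q = 137: demand price = 156.4 − 0.3·137 = 115.3; supply price = 15 + 0.5·137 = 83.5.
Δq = 176.75 − 137 = 39.75; wedge = 115.3 − 83.5 = 31.8.
Deadweight loss = ½ × 39.75 × 31.8 = 632.025.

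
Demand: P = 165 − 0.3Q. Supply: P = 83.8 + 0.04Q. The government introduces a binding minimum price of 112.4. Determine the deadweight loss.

Competitive equilibrium: 165 − 0.3Q = 83.8 + 0.04Q → Q* = 238.8235, P* = 93.3529.
At the floor P = 112.4, quantity demanded = (165 − 112.4)/0.3 = 175.3333.
Sellers' marginal cost at Q' = 175.3333: 83.8 + 0.04·175.3333 = 90.8133.
ΔQ = 238.8235 − 175.3333 = 63.4902; wedge = 112.4 − 90.8133 = 21.5867.
Deadweight loss = ½ × 63.4902 × 21.5867 = 685.27.

685.27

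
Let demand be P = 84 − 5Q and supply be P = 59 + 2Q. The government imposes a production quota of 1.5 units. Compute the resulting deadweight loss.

Competitive equilibrium: 84 − 5Q = 59 + 2Q → Q* = 3.5714, P* = 66.1429.
At Q = 1.5: demand price = 84 − 5·1.5 = 76.5; supply price = 59 + 2·1.5 = 62.
ΔQ = 3.5714 − 1.5 = 2.0714; wedge = 76.5 − 62 = 14.5.
Welfare loss = ½ × 2.0714 × 14.5 = 15.02.

15.02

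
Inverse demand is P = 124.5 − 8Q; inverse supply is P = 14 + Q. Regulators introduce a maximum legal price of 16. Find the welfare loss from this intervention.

475.35

Competitive equilibrium: 124.5 − 8Q = 14 + Q → Q* = 12.2778, P* = 26.2778.
At the ceiling P = 16, quantity supplied = (16 − 14)/1 = 2.
Willingness to pay at Q' = 2: 124.5 − 8·2 = 108.5.
ΔQ = 12.2778 − 2 = 10.2778; wedge = 108.5 − 16 = 92.5.
Deadweight loss = ½ × 10.2778 × 92.5 = 475.35.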